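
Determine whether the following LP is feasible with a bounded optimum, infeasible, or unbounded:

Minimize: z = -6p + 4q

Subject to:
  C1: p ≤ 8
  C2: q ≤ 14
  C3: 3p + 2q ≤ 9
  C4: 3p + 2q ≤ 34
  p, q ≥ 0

Feasible with a bounded optimal solution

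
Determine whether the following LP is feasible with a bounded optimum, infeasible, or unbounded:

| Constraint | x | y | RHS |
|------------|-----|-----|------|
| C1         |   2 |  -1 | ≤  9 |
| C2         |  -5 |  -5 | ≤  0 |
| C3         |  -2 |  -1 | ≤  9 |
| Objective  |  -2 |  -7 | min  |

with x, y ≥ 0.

Unbounded (objective can decrease without bound)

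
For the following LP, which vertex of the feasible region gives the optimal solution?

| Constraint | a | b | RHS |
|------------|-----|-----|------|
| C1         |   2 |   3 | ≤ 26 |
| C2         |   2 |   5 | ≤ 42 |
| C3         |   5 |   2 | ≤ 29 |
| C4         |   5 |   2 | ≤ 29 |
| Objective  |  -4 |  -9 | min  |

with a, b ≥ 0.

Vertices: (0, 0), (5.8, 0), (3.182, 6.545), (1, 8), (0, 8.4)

Evaluate the objective at each vertex of the feasible region:
  z(0, 0) = 0
  z(5.8, 0) = -23.2
  z(3.182, 6.545) = -71.64
  z(1, 8) = -76  ←
  z(0, 8.4) = -75.6
The minimum is at a = 1, b = 8.

(1, 8)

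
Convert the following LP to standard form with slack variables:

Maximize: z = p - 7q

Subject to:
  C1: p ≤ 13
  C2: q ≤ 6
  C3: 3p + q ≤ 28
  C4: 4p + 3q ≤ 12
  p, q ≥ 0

max z = p - 7q

s.t.
  p + s1 = 13
  q + s2 = 6
  3p + q + s3 = 28
  4p + 3q + s4 = 12
  p, q, s1, s2, s3, s4 ≥ 0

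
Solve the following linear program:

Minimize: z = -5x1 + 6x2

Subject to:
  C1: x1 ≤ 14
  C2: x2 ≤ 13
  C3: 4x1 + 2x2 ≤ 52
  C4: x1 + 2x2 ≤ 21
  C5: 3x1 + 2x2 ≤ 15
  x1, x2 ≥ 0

Evaluate the objective at each vertex of the feasible region:
  z(0, 0) = 0
  z(5, 0) = -25  ←
  z(0, 7.5) = 45
The minimum is at x1 = 5, x2 = 0.

x1 = 5, x2 = 0, z = -25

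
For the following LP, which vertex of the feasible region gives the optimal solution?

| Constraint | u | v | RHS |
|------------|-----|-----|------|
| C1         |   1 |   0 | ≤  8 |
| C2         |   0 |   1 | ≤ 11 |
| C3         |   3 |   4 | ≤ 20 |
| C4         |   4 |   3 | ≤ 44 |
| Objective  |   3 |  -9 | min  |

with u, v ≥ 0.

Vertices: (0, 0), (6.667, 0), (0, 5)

Evaluate the objective at each vertex of the feasible region:
  z(0, 0) = 0
  z(6.667, 0) = 20
  z(0, 5) = -45  ←
The minimum is at u = 0, v = 5.

(0, 5)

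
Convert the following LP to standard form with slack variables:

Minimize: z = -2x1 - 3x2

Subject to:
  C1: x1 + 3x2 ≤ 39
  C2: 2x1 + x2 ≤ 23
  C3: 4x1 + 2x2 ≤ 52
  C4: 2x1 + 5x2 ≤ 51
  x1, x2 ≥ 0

min z = -2x1 - 3x2

s.t.
  x1 + 3x2 + s1 = 39
  2x1 + x2 + s2 = 23
  4x1 + 2x2 + s3 = 52
  2x1 + 5x2 + s4 = 51
  x1, x2, s1, s2, s3, s4 ≥ 0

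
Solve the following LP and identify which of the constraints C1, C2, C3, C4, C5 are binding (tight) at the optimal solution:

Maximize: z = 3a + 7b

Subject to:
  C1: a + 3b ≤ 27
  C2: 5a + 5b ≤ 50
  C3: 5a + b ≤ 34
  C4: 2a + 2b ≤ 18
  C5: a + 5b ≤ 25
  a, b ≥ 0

At a = 5, b = 4, compute slack b - a·x for each constraint:
  C1: 27 − 17 = 10  (slack)
  C2: 50 − 45 = 5  (slack)
  C3: 34 − 29 = 5  (slack)
  C4: 18 − 18 = 0  (binding)
  C5: 25 − 25 = 0  (binding)

Optimal: a = 5, b = 4
Binding: C4, C5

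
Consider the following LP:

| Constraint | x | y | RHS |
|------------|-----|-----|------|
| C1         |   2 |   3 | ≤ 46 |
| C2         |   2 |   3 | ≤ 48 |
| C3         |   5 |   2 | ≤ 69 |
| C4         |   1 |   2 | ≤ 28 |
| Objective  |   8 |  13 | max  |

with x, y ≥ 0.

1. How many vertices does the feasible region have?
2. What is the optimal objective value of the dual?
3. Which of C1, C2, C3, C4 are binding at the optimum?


1. 5
2. 194
3. C1, C4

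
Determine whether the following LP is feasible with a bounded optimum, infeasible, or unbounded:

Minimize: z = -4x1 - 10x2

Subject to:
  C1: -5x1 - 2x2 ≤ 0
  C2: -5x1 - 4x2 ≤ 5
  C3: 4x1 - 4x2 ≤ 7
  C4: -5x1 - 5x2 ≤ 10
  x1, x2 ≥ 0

Unbounded (objective can decrease without bound)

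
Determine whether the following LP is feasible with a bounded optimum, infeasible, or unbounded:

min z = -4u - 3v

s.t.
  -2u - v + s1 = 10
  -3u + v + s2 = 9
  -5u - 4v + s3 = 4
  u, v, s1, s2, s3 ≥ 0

Unbounded (objective can decrease without bound)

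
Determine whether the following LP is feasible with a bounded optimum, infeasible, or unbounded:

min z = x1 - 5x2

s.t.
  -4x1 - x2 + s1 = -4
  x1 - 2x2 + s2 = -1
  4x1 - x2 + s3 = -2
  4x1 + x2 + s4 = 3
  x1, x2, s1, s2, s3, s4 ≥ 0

Infeasible (no feasible solution exists)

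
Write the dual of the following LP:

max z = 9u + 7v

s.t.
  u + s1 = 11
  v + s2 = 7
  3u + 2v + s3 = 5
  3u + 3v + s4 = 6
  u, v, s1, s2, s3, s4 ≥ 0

Primal max cᵀx s.t. Ax ≤ b, x ≥ 0  →  Dual min bᵀy s.t. Aᵀy ≥ c, y ≥ 0.

Minimize: z = 11y1 + 7y2 + 5y3 + 6y4

Subject to:
  y1 + 3y3 + 3y4 ≥ 9
  y2 + 2y3 + 3y4 ≥ 7
  y1, y2, y3, y4 ≥ 0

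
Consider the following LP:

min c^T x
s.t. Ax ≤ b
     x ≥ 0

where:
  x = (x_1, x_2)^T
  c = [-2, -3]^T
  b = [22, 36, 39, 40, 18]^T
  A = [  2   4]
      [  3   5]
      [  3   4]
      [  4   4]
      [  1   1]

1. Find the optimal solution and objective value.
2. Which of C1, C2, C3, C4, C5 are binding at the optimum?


1. x_1 = 9, x_2 = 1, z = -21
2. C1, C4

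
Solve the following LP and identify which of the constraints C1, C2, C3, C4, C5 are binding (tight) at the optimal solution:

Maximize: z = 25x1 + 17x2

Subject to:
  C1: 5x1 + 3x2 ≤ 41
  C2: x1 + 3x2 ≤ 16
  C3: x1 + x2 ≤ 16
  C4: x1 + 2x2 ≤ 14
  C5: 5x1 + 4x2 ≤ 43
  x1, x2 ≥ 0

At x1 = 7, x2 = 2, compute slack b - a·x for each constraint:
  C1: 41 − 41 = 0  (binding)
  C2: 16 − 13 = 3  (slack)
  C3: 16 − 9 = 7  (slack)
  C4: 14 − 11 = 3  (slack)
  C5: 43 − 43 = 0  (binding)

Optimal: x1 = 7, x2 = 2
Binding: C1, C5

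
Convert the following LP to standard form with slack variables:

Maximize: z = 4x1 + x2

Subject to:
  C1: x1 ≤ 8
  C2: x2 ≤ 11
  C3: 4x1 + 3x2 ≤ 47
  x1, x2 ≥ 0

max z = 4x1 + x2

s.t.
  x1 + s1 = 8
  x2 + s2 = 11
  4x1 + 3x2 + s3 = 47
  x1, x2, s1, s2, s3 ≥ 0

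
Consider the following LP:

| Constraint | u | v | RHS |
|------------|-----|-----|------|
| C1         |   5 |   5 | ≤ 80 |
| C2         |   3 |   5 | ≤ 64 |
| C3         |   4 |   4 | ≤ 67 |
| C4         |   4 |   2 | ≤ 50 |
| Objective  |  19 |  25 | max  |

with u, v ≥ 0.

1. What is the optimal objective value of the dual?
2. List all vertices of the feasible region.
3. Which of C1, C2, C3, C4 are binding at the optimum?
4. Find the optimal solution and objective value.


1. 352
2. (0, 0), (12.5, 0), (9, 7), (8, 8), (0, 12.8)
3. C1, C2
4. u = 8, v = 8, z = 352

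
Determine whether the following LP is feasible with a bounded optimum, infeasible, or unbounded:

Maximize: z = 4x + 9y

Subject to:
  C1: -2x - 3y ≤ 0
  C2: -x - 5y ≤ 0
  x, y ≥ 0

Unbounded (objective can increase without bound)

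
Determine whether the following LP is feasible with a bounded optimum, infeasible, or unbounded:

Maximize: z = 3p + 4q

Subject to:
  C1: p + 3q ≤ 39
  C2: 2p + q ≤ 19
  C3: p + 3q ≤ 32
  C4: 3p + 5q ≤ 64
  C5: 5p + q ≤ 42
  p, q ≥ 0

Feasible with a bounded optimal solution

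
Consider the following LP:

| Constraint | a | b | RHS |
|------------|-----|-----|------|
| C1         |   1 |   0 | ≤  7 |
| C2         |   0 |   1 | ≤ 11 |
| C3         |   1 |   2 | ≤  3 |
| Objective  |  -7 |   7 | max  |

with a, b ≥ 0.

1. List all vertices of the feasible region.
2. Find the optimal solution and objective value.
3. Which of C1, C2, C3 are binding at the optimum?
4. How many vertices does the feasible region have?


1. (0, 0), (3, 0), (0, 1.5)
2. a = 0, b = 1.5, z = 10.5
3. C3
4. 3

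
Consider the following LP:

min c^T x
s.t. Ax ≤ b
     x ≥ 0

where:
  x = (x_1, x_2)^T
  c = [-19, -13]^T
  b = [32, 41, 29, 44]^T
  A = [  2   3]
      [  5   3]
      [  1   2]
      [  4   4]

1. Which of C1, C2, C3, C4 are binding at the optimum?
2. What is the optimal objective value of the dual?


1. C2, C4
2. -167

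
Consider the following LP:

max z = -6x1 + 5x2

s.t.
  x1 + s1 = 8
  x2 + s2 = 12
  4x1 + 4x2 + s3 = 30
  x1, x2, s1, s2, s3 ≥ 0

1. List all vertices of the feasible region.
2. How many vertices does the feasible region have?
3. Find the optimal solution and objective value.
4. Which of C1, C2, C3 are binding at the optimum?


1. (0, 0), (7.5, 0), (0, 7.5)
2. 3
3. x1 = 0, x2 = 7.5, z = 37.5
4. C3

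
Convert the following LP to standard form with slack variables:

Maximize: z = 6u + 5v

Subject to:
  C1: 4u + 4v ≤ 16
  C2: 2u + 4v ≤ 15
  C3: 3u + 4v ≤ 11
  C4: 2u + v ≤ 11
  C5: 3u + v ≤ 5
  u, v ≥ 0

max z = 6u + 5v

s.t.
  4u + 4v + s1 = 16
  2u + 4v + s2 = 15
  3u + 4v + s3 = 11
  2u + v + s4 = 11
  3u + v + s5 = 5
  u, v, s1, s2, s3, s4, s5 ≥ 0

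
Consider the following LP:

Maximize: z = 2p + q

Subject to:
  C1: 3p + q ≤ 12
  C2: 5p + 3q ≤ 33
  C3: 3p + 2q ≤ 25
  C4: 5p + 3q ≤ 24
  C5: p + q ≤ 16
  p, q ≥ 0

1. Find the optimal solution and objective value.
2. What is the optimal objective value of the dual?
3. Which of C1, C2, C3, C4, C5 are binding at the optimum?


1. p = 3, q = 3, z = 9
2. 9
3. C1, C4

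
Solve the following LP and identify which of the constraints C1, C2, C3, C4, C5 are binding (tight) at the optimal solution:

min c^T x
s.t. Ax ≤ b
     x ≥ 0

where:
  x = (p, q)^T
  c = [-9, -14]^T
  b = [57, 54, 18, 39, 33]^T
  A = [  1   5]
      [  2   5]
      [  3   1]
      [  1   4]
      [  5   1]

At p = 3, q = 9, compute slack b - a·x for each constraint:
  C1: 57 − 48 = 9  (slack)
  C2: 54 − 51 = 3  (slack)
  C3: 18 − 18 = 0  (binding)
  C4: 39 − 39 = 0  (binding)
  C5: 33 − 24 = 9  (slack)

Optimal: p = 3, q = 9
Binding: C3, C4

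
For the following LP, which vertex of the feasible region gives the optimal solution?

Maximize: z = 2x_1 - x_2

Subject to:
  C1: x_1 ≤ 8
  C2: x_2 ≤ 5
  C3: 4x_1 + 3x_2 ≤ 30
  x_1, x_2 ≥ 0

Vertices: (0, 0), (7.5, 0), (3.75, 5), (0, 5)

Evaluate the objective at each vertex of the feasible region:
  z(0, 0) = 0
  z(7.5, 0) = 15  ←
  z(3.75, 5) = 2.5
  z(0, 5) = -5
The maximum is at x_1 = 7.5, x_2 = 0.

(7.5, 0)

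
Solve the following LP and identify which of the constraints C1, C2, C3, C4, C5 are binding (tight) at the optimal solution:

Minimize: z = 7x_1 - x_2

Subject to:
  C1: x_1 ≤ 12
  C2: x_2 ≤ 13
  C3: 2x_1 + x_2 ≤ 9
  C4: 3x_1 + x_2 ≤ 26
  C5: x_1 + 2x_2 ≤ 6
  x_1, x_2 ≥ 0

At x_1 = 0, x_2 = 3, compute slack b - a·x for each constraint:
  C1: 12 − 0 = 12  (slack)
  C2: 13 − 3 = 10  (slack)
  C3: 9 − 3 = 6  (slack)
  C4: 26 − 3 = 23  (slack)
  C5: 6 − 6 = 0  (binding)

Optimal: x_1 = 0, x_2 = 3
Binding: C5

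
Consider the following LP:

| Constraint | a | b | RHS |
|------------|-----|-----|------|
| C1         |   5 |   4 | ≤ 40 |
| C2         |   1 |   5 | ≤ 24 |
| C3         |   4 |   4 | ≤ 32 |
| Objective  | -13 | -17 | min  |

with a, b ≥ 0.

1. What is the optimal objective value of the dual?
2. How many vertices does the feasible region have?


1. -120
2. 4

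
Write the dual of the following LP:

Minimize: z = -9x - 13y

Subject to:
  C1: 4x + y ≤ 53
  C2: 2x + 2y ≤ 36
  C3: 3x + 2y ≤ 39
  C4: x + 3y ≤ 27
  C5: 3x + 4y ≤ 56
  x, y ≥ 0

Primal min cᵀx s.t. Ax ≤ b, x ≥ 0  →  Dual max −bᵀy s.t. Aᵀy ≥ −c, y ≥ 0.

Maximize: z = -53y1 - 36y2 - 39y3 - 27y4 - 56y5

Subject to:
  4y1 + 2y2 + 3y3 + y4 + 3y5 ≥ 9
  y1 + 2y2 + 2y3 + 3y4 + 4y5 ≥ 13
  y1, y2, y3, y4, y5 ≥ 0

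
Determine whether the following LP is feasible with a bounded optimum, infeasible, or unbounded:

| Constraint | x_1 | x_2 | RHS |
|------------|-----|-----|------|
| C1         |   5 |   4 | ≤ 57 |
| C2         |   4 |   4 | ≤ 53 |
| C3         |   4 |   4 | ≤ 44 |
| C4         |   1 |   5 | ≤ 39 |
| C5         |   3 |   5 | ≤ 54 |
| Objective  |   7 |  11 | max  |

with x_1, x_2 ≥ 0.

Feasible with a bounded optimal solution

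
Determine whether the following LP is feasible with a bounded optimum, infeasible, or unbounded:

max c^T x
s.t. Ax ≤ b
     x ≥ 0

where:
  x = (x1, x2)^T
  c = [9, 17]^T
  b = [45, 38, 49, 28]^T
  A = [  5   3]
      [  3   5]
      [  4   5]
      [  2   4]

Feasible with a bounded optimal solution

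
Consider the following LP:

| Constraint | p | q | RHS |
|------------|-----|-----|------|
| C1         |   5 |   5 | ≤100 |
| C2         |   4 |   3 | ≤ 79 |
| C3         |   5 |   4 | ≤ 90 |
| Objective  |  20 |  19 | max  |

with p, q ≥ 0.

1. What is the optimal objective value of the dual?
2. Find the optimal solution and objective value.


1. 390
2. p = 10, q = 10, z = 390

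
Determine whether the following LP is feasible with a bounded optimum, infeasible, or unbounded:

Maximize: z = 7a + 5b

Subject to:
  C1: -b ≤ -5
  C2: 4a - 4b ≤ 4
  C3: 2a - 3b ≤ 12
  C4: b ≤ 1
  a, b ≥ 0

Infeasible (no feasible solution exists)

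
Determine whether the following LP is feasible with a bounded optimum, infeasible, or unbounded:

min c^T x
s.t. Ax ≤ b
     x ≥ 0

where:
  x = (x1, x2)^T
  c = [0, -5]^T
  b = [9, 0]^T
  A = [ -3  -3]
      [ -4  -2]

Unbounded (objective can decrease without bound)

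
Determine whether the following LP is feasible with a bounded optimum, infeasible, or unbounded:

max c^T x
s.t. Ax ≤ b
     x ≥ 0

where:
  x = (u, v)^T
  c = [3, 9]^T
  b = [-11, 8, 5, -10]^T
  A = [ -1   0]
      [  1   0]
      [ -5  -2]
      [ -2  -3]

Infeasible (no feasible solution exists)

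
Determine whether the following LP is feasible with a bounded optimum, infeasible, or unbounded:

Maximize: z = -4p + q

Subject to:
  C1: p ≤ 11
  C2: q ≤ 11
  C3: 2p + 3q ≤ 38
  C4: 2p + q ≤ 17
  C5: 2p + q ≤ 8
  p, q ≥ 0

Feasible with a bounded optimal solution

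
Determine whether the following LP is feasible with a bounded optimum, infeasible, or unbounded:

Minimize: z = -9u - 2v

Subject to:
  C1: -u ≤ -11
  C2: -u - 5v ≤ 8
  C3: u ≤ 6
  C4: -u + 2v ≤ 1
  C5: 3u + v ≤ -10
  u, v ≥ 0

Infeasible (no feasible solution exists)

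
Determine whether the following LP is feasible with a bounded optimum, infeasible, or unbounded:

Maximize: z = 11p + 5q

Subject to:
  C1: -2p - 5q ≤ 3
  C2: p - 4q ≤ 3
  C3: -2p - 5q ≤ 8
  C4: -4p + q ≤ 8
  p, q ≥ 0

Unbounded (objective can increase without bound)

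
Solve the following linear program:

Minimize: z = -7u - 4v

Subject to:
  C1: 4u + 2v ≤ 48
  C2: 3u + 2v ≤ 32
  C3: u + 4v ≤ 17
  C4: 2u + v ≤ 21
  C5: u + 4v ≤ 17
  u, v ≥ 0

Evaluate the objective at each vertex of the feasible region:
  z(0, 0) = 0
  z(10.5, 0) = -73.5
  z(10, 1) = -74  ←
  z(9.4, 1.9) = -73.4
  z(0, 4.25) = -17
The minimum is at u = 10, v = 1.

u = 10, v = 1, z = -74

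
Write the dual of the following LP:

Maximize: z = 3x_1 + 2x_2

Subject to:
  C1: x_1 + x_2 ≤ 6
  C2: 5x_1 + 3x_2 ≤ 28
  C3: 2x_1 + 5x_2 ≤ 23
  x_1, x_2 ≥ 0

Primal max cᵀx s.t. Ax ≤ b, x ≥ 0  →  Dual min bᵀy s.t. Aᵀy ≥ c, y ≥ 0.

Minimize: z = 6y1 + 28y2 + 23y3

Subject to:
  y1 + 5y2 + 2y3 ≥ 3
  y1 + 3y2 + 5y3 ≥ 2
  y1, y2, y3 ≥ 0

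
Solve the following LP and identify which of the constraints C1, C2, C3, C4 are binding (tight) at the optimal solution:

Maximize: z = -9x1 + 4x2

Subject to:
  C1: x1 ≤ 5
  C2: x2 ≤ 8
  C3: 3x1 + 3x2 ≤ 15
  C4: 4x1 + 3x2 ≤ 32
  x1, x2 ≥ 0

At x1 = 0, x2 = 5, compute slack b - a·x for each constraint:
  C1: 5 − 0 = 5  (slack)
  C2: 8 − 5 = 3  (slack)
  C3: 15 − 15 = 0  (binding)
  C4: 32 − 15 = 17  (slack)

Optimal: x1 = 0, x2 = 5
Binding: C3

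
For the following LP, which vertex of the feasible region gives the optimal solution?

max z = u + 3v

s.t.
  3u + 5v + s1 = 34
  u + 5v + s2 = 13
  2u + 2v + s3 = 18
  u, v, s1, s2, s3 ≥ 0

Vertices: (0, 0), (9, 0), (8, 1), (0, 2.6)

Evaluate the objective at each vertex of the feasible region:
  z(0, 0) = 0
  z(9, 0) = 9
  z(8, 1) = 11  ←
  z(0, 2.6) = 7.8
The maximum is at u = 8, v = 1.

(8, 1)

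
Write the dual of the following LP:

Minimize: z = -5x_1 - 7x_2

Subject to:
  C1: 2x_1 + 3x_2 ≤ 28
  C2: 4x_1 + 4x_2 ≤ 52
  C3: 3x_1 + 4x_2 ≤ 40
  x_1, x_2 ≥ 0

Primal min cᵀx s.t. Ax ≤ b, x ≥ 0  →  Dual max −bᵀy s.t. Aᵀy ≥ −c, y ≥ 0.

Maximize: z = -28y1 - 52y2 - 40y3

Subject to:
  2y1 + 4y2 + 3y3 ≥ 5
  3y1 + 4y2 + 4y3 ≥ 7
  y1, y2, y3 ≥ 0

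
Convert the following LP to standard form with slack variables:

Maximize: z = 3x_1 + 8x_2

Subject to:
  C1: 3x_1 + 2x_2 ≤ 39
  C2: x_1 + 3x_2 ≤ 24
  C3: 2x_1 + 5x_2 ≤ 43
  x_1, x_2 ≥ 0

max z = 3x_1 + 8x_2

s.t.
  3x_1 + 2x_2 + s1 = 39
  x_1 + 3x_2 + s2 = 24
  2x_1 + 5x_2 + s3 = 43
  x_1, x_2, s1, s2, s3 ≥ 0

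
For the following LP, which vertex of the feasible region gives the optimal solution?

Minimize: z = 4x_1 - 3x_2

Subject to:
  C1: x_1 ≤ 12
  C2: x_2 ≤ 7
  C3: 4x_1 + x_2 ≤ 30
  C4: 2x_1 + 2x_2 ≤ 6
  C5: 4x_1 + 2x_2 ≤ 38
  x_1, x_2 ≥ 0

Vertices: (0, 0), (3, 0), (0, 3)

Evaluate the objective at each vertex of the feasible region:
  z(0, 0) = 0
  z(3, 0) = 12
  z(0, 3) = -9  ←
The minimum is at x_1 = 0, x_2 = 3.

(0, 3)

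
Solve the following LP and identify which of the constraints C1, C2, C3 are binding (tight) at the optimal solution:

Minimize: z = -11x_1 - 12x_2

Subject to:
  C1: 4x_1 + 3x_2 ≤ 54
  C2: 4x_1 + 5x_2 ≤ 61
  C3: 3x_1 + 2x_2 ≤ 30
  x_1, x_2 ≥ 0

At x_1 = 4, x_2 = 9, compute slack b - a·x for each constraint:
  C1: 54 − 43 = 11  (slack)
  C2: 61 − 61 = 0  (binding)
  C3: 30 − 30 = 0  (binding)

Optimal: x_1 = 4, x_2 = 9
Binding: C2, C3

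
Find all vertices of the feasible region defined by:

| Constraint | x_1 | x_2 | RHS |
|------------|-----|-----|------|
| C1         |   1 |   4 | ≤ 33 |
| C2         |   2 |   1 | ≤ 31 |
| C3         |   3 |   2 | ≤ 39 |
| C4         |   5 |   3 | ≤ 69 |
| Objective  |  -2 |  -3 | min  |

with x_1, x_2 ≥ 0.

(0, 0), (13, 0), (9, 6), (0, 8.25)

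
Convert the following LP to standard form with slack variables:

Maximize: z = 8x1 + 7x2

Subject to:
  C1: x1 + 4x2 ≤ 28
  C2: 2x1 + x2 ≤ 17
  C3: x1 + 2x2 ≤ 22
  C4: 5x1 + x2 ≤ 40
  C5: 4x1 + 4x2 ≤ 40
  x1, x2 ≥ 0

max z = 8x1 + 7x2

s.t.
  x1 + 4x2 + s1 = 28
  2x1 + x2 + s2 = 17
  x1 + 2x2 + s3 = 22
  5x1 + x2 + s4 = 40
  4x1 + 4x2 + s5 = 40
  x1, x2, s1, s2, s3, s4, s5 ≥ 0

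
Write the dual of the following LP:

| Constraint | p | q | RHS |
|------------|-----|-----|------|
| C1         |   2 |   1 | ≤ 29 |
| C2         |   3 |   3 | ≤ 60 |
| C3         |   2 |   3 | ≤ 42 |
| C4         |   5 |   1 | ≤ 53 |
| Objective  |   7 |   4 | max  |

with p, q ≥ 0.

Primal max cᵀx s.t. Ax ≤ b, x ≥ 0  →  Dual min bᵀy s.t. Aᵀy ≥ c, y ≥ 0.

Minimize: z = 29y1 + 60y2 + 42y3 + 53y4

Subject to:
  2y1 + 3y2 + 2y3 + 5y4 ≥ 7
  y1 + 3y2 + 3y3 + y4 ≥ 4
  y1, y2, y3, y4 ≥ 0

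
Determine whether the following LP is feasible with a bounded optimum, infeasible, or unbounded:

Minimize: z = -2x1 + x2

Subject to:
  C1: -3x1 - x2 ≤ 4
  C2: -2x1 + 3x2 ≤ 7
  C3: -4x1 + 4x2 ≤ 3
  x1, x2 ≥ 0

Unbounded (objective can decrease without bound)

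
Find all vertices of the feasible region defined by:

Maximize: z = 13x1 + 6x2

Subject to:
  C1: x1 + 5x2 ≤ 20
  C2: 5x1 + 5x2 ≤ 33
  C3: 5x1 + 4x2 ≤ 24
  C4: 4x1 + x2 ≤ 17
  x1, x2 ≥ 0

(0, 0), (4.25, 0), (4, 1), (1.905, 3.619), (0, 4)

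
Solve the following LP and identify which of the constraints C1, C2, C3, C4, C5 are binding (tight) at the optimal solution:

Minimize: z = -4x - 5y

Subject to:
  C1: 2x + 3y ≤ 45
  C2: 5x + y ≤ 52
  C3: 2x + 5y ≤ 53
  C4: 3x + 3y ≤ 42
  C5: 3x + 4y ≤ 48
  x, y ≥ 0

At x = 8, y = 6, compute slack b - a·x for each constraint:
  C1: 45 − 34 = 11  (slack)
  C2: 52 − 46 = 6  (slack)
  C3: 53 − 46 = 7  (slack)
  C4: 42 − 42 = 0  (binding)
  C5: 48 − 48 = 0  (binding)

Optimal: x = 8, y = 6
Binding: C4, C5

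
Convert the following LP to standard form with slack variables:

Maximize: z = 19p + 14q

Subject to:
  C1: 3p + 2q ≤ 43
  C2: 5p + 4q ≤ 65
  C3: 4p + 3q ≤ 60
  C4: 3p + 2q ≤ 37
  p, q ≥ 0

max z = 19p + 14q

s.t.
  3p + 2q + s1 = 43
  5p + 4q + s2 = 65
  4p + 3q + s3 = 60
  3p + 2q + s4 = 37
  p, q, s1, s2, s3, s4 ≥ 0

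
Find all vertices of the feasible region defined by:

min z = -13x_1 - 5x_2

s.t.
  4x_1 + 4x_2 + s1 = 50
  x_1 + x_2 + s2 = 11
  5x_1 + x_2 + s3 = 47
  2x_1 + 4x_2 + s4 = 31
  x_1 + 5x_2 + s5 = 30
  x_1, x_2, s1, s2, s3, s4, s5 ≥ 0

(0, 0), (9.4, 0), (9, 2), (6.5, 4.5), (5.833, 4.833), (0, 6)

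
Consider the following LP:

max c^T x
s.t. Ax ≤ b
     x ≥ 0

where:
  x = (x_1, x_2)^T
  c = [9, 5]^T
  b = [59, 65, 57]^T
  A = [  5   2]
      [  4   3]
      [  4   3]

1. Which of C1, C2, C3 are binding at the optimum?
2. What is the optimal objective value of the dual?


1. C1, C3
2. 116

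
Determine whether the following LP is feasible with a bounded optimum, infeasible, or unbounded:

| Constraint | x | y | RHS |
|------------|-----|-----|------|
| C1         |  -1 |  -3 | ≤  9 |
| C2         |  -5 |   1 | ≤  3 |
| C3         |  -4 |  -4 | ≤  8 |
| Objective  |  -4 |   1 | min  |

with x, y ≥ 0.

Unbounded (objective can decrease without bound)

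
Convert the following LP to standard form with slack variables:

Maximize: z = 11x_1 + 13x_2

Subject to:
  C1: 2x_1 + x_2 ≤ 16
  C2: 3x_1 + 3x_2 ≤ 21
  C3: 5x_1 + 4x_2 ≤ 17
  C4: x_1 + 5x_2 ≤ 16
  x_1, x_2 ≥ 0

max z = 11x_1 + 13x_2

s.t.
  2x_1 + x_2 + s1 = 16
  3x_1 + 3x_2 + s2 = 21
  5x_1 + 4x_2 + s3 = 17
  x_1 + 5x_2 + s4 = 16
  x_1, x_2, s1, s2, s3, s4 ≥ 0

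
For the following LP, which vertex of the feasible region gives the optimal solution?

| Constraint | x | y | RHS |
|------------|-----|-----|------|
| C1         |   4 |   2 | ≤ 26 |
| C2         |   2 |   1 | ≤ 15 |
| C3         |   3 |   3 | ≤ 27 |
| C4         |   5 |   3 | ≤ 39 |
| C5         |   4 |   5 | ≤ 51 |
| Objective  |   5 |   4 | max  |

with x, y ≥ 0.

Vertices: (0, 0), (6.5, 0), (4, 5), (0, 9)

Evaluate the objective at each vertex of the feasible region:
  z(0, 0) = 0
  z(6.5, 0) = 32.5
  z(4, 5) = 40  ←
  z(0, 9) = 36
The maximum is at x = 4, y = 5.

(4, 5)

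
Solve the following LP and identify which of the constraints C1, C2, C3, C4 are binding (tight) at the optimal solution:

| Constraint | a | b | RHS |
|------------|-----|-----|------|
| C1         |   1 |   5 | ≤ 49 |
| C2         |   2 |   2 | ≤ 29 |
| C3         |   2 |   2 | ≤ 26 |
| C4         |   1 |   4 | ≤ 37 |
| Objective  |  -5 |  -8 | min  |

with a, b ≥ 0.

At a = 5, b = 8, compute slack b - a·x for each constraint:
  C1: 49 − 45 = 4  (slack)
  C2: 29 − 26 = 3  (slack)
  C3: 26 − 26 = 0  (binding)
  C4: 37 − 37 = 0  (binding)

Optimal: a = 5, b = 8
Binding: C3, C4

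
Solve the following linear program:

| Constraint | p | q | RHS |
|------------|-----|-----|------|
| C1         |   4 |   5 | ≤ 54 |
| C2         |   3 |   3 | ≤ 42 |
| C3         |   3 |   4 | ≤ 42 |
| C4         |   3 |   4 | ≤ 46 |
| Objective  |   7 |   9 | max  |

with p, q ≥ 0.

Evaluate the objective at each vertex of the feasible region:
  z(0, 0) = 0
  z(13.5, 0) = 94.5
  z(6, 6) = 96  ←
  z(0, 10.5) = 94.5
The maximum is at p = 6, q = 6.

p = 6, q = 6, z = 96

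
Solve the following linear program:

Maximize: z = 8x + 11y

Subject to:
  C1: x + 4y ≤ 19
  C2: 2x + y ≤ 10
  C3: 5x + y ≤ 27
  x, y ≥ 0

Evaluate the objective at each vertex of the feasible region:
  z(0, 0) = 0
  z(5, 0) = 40
  z(3, 4) = 68  ←
  z(0, 4.75) = 52.25
The maximum is at x = 3, y = 4.

x = 3, y = 4, z = 68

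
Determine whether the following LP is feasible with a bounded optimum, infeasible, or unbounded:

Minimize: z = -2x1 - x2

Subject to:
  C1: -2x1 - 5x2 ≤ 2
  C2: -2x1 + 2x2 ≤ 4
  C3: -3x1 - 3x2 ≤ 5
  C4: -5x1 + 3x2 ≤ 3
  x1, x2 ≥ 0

Unbounded (objective can decrease without bound)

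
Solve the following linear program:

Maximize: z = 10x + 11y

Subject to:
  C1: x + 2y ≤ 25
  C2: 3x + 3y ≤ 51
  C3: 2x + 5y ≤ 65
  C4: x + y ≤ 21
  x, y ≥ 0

Evaluate the objective at each vertex of the feasible region:
  z(0, 0) = 0
  z(17, 0) = 170
  z(9, 8) = 178  ←
  z(0, 12.5) = 137.5
The maximum is at x = 9, y = 8.

x = 9, y = 8, z = 178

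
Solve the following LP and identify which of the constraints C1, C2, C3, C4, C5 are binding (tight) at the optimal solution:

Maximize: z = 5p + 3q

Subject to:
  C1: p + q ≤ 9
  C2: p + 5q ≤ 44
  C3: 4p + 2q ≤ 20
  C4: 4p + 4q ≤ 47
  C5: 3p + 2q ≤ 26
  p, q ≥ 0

At p = 1, q = 8, compute slack b - a·x for each constraint:
  C1: 9 − 9 = 0  (binding)
  C2: 44 − 41 = 3  (slack)
  C3: 20 − 20 = 0  (binding)
  C4: 47 − 36 = 11  (slack)
  C5: 26 − 19 = 7  (slack)

Optimal: p = 1, q = 8
Binding: C1, C3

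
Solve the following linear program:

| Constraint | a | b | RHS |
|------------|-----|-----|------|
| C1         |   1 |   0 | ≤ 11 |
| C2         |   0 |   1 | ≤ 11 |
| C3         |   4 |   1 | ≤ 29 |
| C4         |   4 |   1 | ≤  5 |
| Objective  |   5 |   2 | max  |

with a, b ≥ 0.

Evaluate the objective at each vertex of the feasible region:
  z(0, 0) = 0
  z(1.25, 0) = 6.25
  z(0, 5) = 10  ←
The maximum is at a = 0, b = 5.

a = 0, b = 5, z = 10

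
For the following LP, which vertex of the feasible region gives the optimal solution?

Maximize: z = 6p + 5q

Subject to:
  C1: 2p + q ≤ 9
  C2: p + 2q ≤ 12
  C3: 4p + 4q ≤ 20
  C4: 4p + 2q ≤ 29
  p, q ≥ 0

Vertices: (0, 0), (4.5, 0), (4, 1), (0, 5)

Evaluate the objective at each vertex of the feasible region:
  z(0, 0) = 0
  z(4.5, 0) = 27
  z(4, 1) = 29  ←
  z(0, 5) = 25
The maximum is at p = 4, q = 1.

(4, 1)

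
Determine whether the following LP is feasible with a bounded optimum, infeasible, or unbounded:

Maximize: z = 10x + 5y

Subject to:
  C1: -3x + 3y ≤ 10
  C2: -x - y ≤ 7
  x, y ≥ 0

Unbounded (objective can increase without bound)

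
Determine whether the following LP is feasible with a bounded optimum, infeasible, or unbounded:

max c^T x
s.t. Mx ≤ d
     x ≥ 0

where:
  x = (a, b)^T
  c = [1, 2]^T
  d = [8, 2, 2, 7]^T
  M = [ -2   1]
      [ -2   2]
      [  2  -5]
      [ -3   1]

Unbounded (objective can increase without bound)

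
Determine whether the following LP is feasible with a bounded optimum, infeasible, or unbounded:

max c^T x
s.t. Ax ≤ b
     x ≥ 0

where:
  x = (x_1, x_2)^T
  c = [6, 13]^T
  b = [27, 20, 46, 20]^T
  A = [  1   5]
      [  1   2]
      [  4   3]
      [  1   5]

Feasible with a bounded optimal solution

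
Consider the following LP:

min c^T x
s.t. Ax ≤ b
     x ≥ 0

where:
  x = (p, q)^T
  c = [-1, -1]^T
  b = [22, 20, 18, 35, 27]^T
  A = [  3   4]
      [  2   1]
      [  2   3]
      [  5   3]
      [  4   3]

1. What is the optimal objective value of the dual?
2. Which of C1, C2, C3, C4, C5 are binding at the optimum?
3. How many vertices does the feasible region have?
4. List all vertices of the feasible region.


1. -7
2. C1, C5
3. 4
4. (0, 0), (6.75, 0), (6, 1), (0, 5.5)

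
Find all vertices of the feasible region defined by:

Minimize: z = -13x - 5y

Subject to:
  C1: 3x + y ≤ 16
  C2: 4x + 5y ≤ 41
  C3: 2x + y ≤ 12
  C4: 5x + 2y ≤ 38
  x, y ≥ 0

(0, 0), (5.333, 0), (4, 4), (3.167, 5.667), (0, 8.2)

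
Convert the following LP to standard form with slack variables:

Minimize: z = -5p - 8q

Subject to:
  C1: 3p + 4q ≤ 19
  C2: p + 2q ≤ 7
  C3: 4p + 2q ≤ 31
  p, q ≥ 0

min z = -5p - 8q

s.t.
  3p + 4q + s1 = 19
  p + 2q + s2 = 7
  4p + 2q + s3 = 31
  p, q, s1, s2, s3 ≥ 0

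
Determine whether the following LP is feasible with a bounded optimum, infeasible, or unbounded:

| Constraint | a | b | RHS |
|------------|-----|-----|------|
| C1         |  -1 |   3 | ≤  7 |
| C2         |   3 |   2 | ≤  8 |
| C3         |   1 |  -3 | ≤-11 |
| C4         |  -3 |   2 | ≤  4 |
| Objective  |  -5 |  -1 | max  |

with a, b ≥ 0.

Infeasible (no feasible solution exists)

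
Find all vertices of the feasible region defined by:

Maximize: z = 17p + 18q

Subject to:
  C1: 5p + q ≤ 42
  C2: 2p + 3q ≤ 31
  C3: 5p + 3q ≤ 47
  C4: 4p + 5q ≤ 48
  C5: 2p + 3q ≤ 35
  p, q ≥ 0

(0, 0), (8.4, 0), (7.9, 2.5), (7, 4), (0, 9.6)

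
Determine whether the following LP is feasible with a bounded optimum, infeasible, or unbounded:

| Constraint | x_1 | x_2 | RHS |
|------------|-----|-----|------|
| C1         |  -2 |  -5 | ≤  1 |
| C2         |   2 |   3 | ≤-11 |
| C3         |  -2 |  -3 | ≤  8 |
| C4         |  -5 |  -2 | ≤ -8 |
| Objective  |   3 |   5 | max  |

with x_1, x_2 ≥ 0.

Infeasible (no feasible solution exists)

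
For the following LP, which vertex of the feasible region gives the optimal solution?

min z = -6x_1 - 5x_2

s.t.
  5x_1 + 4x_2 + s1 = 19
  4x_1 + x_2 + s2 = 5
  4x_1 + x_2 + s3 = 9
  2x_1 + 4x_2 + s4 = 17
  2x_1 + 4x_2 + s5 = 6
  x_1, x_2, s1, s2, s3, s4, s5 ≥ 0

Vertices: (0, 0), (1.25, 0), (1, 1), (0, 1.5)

Evaluate the objective at each vertex of the feasible region:
  z(0, 0) = 0
  z(1.25, 0) = -7.5
  z(1, 1) = -11  ←
  z(0, 1.5) = -7.5
The minimum is at x_1 = 1, x_2 = 1.

(1, 1)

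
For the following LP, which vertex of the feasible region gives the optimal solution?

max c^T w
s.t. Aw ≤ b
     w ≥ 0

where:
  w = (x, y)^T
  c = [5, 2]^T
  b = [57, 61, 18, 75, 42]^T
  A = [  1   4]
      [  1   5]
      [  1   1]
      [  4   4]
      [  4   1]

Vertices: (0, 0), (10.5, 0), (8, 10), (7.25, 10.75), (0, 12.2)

Evaluate the objective at each vertex of the feasible region:
  z(0, 0) = 0
  z(10.5, 0) = 52.5
  z(8, 10) = 60  ←
  z(7.25, 10.75) = 57.75
  z(0, 12.2) = 24.4
The maximum is at x = 8, y = 10.

(8, 10)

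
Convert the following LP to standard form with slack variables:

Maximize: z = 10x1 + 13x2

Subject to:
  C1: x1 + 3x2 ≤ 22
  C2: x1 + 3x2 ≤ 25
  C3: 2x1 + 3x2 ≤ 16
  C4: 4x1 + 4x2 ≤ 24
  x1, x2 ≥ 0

max z = 10x1 + 13x2

s.t.
  x1 + 3x2 + s1 = 22
  x1 + 3x2 + s2 = 25
  2x1 + 3x2 + s3 = 16
  4x1 + 4x2 + s4 = 24
  x1, x2, s1, s2, s3, s4 ≥ 0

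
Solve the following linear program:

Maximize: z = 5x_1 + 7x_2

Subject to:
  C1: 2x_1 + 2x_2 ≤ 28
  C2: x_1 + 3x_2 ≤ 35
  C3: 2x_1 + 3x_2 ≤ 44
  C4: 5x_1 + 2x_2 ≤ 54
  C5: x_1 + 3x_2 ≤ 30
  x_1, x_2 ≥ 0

Evaluate the objective at each vertex of the feasible region:
  z(0, 0) = 0
  z(10.8, 0) = 54
  z(8.667, 5.333) = 80.67
  z(6, 8) = 86  ←
  z(0, 10) = 70
The maximum is at x_1 = 6, x_2 = 8.

x_1 = 6, x_2 = 8, z = 86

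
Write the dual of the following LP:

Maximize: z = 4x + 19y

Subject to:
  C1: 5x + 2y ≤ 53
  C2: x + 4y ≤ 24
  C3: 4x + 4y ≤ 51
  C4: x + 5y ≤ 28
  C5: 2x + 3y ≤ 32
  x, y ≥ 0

Primal max cᵀx s.t. Ax ≤ b, x ≥ 0  →  Dual min bᵀy s.t. Aᵀy ≥ c, y ≥ 0.

Minimize: z = 53y1 + 24y2 + 51y3 + 28y4 + 32y5

Subject to:
  5y1 + y2 + 4y3 + y4 + 2y5 ≥ 4
  2y1 + 4y2 + 4y3 + 5y4 + 3y5 ≥ 19
  y1, y2, y3, y4, y5 ≥ 0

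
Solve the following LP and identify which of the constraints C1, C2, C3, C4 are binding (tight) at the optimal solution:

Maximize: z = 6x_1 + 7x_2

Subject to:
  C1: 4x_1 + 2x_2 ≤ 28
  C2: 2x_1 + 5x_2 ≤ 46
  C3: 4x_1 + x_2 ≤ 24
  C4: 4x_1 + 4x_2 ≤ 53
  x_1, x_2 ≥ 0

At x_1 = 3, x_2 = 8, compute slack b - a·x for each constraint:
  C1: 28 − 28 = 0  (binding)
  C2: 46 − 46 = 0  (binding)
  C3: 24 − 20 = 4  (slack)
  C4: 53 − 44 = 9  (slack)

Optimal: x_1 = 3, x_2 = 8
Binding: C1, C2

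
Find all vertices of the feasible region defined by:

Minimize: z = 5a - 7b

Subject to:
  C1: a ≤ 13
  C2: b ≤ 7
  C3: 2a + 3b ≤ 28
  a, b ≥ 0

(0, 0), (13, 0), (13, 0.6667), (3.5, 7), (0, 7)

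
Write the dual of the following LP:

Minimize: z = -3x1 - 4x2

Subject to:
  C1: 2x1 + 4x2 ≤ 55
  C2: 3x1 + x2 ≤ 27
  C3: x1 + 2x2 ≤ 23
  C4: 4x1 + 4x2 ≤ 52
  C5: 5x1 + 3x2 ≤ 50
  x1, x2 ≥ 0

Primal min cᵀx s.t. Ax ≤ b, x ≥ 0  →  Dual max −bᵀy s.t. Aᵀy ≥ −c, y ≥ 0.

Maximize: z = -55y1 - 27y2 - 23y3 - 52y4 - 50y5

Subject to:
  2y1 + 3y2 + y3 + 4y4 + 5y5 ≥ 3
  4y1 + y2 + 2y3 + 4y4 + 3y5 ≥ 4
  y1, y2, y3, y4, y5 ≥ 0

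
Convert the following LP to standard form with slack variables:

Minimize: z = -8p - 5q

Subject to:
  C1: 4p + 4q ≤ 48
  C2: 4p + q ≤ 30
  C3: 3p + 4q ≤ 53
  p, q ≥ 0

min z = -8p - 5q

s.t.
  4p + 4q + s1 = 48
  4p + q + s2 = 30
  3p + 4q + s3 = 53
  p, q, s1, s2, s3 ≥ 0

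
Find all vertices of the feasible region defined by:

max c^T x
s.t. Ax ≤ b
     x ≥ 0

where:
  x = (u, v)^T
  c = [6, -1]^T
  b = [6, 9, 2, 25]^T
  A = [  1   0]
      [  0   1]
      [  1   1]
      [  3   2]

(0, 0), (2, 0), (0, 2)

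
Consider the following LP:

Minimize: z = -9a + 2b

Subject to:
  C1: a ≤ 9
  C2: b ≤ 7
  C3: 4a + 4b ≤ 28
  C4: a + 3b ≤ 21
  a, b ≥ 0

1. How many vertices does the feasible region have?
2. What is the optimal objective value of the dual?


1. 3
2. -63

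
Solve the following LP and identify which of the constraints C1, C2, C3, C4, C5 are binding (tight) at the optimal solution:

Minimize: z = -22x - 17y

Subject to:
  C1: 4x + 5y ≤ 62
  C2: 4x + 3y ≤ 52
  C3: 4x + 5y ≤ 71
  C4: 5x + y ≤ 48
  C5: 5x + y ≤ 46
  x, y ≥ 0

At x = 8, y = 6, compute slack b - a·x for each constraint:
  C1: 62 − 62 = 0  (binding)
  C2: 52 − 50 = 2  (slack)
  C3: 71 − 62 = 9  (slack)
  C4: 48 − 46 = 2  (slack)
  C5: 46 − 46 = 0  (binding)

Optimal: x = 8, y = 6
Binding: C1, C5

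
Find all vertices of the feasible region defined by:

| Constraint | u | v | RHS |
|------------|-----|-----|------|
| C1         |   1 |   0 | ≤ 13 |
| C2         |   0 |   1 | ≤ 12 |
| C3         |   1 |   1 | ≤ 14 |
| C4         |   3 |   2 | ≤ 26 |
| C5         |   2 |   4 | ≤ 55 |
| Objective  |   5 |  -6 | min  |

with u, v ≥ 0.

(0, 0), (8.667, 0), (0.6667, 12), (0, 12)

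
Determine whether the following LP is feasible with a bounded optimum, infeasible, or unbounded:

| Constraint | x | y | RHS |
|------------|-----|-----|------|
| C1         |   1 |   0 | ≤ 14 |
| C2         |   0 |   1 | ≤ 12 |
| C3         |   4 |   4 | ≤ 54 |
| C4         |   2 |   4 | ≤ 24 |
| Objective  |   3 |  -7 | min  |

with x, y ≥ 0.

Feasible with a bounded optimal solution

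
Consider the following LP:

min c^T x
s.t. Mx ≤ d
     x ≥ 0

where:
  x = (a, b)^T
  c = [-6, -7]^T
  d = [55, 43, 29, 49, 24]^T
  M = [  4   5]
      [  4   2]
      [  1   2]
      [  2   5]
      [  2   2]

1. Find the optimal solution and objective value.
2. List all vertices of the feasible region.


1. a = 5, b = 7, z = -79
2. (0, 0), (10.75, 0), (9.5, 2.5), (5, 7), (3, 8.6), (0, 9.8)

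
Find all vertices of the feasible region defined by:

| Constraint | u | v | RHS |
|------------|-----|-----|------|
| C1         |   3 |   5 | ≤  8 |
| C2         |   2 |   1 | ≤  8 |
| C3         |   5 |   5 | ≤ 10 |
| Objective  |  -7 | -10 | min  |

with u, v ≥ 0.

(0, 0), (2, 0), (1, 1), (0, 1.6)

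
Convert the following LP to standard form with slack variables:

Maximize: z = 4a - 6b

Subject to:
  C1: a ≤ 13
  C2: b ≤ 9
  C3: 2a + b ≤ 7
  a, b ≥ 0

max z = 4a - 6b

s.t.
  a + s1 = 13
  b + s2 = 9
  2a + b + s3 = 7
  a, b, s1, s2, s3 ≥ 0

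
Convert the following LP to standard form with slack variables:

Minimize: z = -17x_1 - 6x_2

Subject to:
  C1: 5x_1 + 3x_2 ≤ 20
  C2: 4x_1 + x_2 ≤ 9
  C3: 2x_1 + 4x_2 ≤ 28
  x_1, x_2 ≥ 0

min z = -17x_1 - 6x_2

s.t.
  5x_1 + 3x_2 + s1 = 20
  4x_1 + x_2 + s2 = 9
  2x_1 + 4x_2 + s3 = 28
  x_1, x_2, s1, s2, s3 ≥ 0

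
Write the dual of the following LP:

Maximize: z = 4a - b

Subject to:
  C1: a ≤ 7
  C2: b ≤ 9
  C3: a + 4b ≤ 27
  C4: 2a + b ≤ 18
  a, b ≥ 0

Primal max cᵀx s.t. Ax ≤ b, x ≥ 0  →  Dual min bᵀy s.t. Aᵀy ≥ c, y ≥ 0.

Minimize: z = 7y1 + 9y2 + 27y3 + 18y4

Subject to:
  y1 + y3 + 2y4 ≥ 4
  y2 + 4y3 + y4 ≥ -1
  y1, y2, y3, y4 ≥ 0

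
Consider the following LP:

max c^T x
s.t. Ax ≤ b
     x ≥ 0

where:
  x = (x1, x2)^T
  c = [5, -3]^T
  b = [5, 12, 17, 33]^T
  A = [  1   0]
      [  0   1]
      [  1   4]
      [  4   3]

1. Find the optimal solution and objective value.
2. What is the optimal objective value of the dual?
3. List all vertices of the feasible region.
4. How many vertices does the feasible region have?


1. x1 = 5, x2 = 0, z = 25
2. 25
3. (0, 0), (5, 0), (5, 3), (0, 4.25)
4. 4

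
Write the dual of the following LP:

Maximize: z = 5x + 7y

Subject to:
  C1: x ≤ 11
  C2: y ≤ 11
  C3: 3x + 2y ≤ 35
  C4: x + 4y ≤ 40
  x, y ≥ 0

Primal max cᵀx s.t. Ax ≤ b, x ≥ 0  →  Dual min bᵀy s.t. Aᵀy ≥ c, y ≥ 0.

Minimize: z = 11y1 + 11y2 + 35y3 + 40y4

Subject to:
  y1 + 3y3 + y4 ≥ 5
  y2 + 2y3 + 4y4 ≥ 7
  y1, y2, y3, y4 ≥ 0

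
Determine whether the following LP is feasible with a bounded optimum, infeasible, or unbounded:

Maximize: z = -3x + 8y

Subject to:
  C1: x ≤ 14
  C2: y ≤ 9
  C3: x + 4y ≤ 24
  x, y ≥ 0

Feasible with a bounded optimal solution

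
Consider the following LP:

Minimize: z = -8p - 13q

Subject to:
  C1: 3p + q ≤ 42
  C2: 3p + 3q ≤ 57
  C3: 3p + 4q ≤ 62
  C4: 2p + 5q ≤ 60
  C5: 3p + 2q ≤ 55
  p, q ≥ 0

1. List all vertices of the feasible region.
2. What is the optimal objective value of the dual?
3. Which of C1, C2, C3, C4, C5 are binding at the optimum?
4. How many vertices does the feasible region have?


1. (0, 0), (14, 0), (11.78, 6.667), (10, 8), (0, 12)
2. -184
3. C3, C4
4. 5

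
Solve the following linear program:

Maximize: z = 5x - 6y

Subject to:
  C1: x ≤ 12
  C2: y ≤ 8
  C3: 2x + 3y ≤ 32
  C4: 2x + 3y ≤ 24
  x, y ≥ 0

Evaluate the objective at each vertex of the feasible region:
  z(0, 0) = 0
  z(12, 0) = 60  ←
  z(0, 8) = -48
The maximum is at x = 12, y = 0.

x = 12, y = 0, z = 60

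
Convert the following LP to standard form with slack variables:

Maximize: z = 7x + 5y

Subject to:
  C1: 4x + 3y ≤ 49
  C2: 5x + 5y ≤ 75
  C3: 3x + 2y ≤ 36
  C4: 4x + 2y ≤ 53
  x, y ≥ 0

max z = 7x + 5y

s.t.
  4x + 3y + s1 = 49
  5x + 5y + s2 = 75
  3x + 2y + s3 = 36
  4x + 2y + s4 = 53
  x, y, s1, s2, s3, s4 ≥ 0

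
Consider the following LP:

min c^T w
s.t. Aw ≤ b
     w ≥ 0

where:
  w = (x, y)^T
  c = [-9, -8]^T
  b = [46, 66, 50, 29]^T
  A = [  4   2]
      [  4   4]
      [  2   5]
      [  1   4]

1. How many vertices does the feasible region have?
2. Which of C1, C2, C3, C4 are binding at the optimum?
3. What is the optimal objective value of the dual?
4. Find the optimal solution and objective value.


1. 4
2. C1, C4
3. -121
4. x = 9, y = 5, z = -121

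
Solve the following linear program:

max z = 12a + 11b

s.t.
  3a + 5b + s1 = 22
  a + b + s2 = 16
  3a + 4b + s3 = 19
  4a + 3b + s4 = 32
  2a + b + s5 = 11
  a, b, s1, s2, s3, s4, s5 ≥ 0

Evaluate the objective at each vertex of the feasible region:
  z(0, 0) = 0
  z(5.5, 0) = 66
  z(5, 1) = 71  ←
  z(2.333, 3) = 61
  z(0, 4.4) = 48.4
The maximum is at a = 5, b = 1.

a = 5, b = 1, z = 71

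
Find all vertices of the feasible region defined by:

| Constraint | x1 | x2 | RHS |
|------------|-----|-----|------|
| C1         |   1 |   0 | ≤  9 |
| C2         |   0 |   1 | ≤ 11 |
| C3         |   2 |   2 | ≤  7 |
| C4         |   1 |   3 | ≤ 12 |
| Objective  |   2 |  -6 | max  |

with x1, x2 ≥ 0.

(0, 0), (3.5, 0), (0, 3.5)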